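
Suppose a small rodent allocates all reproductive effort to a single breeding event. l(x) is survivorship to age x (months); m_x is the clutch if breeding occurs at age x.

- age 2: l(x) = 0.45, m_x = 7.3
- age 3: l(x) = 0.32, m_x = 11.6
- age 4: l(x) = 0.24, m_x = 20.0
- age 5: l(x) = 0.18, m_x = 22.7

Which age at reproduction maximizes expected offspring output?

Expected offspring if breeding at age x = l(x) × m_x:
  age 2: 0.45 × 7.3 = 3.285
  age 3: 0.32 × 11.6 = 3.712
  age 4: 0.24 × 20.0 = 4.800
  age 5: 0.18 × 22.7 = 4.086
Maximum at age 4 (4.800).

4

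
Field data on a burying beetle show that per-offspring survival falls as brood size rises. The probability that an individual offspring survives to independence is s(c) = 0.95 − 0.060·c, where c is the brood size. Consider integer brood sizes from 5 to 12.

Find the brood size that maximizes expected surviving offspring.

8

Expected surviving offspring = c × s(c):
  c=5: 5 × 0.650 = 3.250
  c=6: 6 × 0.590 = 3.540
  c=7: 7 × 0.530 = 3.710
  c=8: 8 × 0.470 = 3.760
  c=9: 9 × 0.410 = 3.690
  c=10: 10 × 0.350 = 3.500
  c=11: 11 × 0.290 = 3.190
  c=12: 12 × 0.230 = 2.760
Maximum at c = 8 (3.760 surviving offspring).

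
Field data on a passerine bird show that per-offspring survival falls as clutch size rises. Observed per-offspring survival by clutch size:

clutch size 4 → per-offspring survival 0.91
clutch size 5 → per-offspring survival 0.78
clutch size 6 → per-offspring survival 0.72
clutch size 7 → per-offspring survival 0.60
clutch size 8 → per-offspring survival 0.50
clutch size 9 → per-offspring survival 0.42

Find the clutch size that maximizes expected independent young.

6

Expected independent young = c × s(c):
  c=4: 4 × 0.91 = 3.640
  c=5: 5 × 0.78 = 3.900
  c=6: 6 × 0.72 = 4.320
  c=7: 7 × 0.60 = 4.200
  c=8: 8 × 0.50 = 4.000
  c=9: 9 × 0.42 = 3.780
Maximum at c = 6 (4.320 independent young).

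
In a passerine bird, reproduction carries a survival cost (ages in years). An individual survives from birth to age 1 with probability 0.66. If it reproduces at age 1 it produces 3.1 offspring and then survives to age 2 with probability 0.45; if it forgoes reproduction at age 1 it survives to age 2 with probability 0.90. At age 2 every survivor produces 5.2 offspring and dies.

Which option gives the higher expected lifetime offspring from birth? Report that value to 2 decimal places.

3.59

breed at age 1: R₀ = 0.66 × (3.1 + 0.45 × 5.2) = 0.66 × 5.4400 = 3.5904
delay to age 2: R₀ = 0.66 × (0.90 × 5.2) = 0.66 × 4.6800 = 3.0888
Higher: breed at age 1 (3.5904).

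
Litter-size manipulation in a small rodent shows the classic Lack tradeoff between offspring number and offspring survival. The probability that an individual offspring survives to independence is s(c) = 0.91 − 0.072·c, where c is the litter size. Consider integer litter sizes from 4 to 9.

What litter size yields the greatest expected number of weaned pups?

6

Expected weaned pups = c × s(c):
  c=4: 4 × 0.622 = 2.488
  c=5: 5 × 0.550 = 2.750
  c=6: 6 × 0.478 = 2.868
  c=7: 7 × 0.406 = 2.842
  c=8: 8 × 0.334 = 2.672
  c=9: 9 × 0.262 = 2.358
Maximum at c = 6 (2.868 weaned pups).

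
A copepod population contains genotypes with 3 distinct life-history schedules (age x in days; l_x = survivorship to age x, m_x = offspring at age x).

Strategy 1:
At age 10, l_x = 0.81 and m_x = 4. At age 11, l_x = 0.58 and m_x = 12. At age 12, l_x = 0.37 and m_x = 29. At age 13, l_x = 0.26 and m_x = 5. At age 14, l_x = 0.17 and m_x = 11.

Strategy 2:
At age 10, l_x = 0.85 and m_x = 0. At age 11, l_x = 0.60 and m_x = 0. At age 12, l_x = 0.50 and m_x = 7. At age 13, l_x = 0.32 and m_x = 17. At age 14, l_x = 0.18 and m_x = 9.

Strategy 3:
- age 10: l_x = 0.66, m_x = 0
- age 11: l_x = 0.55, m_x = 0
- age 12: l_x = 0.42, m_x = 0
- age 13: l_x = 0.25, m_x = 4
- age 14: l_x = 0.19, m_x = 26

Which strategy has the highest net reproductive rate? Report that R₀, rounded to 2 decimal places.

Strategy 1: R₀ = 0.81×4 + 0.58×12 + 0.37×29 + 0.26×5 + 0.17×11 = 24.1000
Strategy 2: R₀ = 0.85×0 + 0.60×0 + 0.50×7 + 0.32×17 + 0.18×9 = 10.5600
Strategy 3: R₀ = 0.66×0 + 0.55×0 + 0.42×0 + 0.25×4 + 0.19×26 = 5.9400
Highest R₀: strategy 1 with 24.1000.

24.10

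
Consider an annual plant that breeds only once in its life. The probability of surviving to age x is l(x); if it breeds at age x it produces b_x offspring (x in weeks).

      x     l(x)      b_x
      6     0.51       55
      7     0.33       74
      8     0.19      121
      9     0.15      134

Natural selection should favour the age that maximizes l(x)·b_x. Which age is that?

Expected offspring if breeding at age x = l(x) × b_x:
  age 6: 0.51 × 55 = 28.050
  age 7: 0.33 × 74 = 24.420
  age 8: 0.19 × 121 = 22.990
  age 9: 0.15 × 134 = 20.100
Maximum at age 6 (28.050).

6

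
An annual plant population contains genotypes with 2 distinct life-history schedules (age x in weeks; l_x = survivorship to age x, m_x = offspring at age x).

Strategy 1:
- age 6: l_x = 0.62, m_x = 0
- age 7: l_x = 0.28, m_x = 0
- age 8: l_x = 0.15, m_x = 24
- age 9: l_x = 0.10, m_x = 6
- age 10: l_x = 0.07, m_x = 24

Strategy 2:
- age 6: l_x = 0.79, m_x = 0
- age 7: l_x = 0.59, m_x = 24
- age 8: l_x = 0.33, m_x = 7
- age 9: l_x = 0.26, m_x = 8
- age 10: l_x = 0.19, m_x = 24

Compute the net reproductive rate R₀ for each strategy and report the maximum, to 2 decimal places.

23.11

Strategy 1: R₀ = 0.62×0 + 0.28×0 + 0.15×24 + 0.10×6 + 0.07×24 = 5.8800
Strategy 2: R₀ = 0.79×0 + 0.59×24 + 0.33×7 + 0.26×8 + 0.19×24 = 23.1100
Highest R₀: strategy 2 with 23.1100.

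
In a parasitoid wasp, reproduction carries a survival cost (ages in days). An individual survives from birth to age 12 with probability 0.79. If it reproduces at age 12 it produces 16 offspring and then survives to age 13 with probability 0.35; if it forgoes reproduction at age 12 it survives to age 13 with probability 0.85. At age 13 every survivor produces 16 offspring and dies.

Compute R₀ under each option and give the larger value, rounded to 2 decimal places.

breed at age 12: R₀ = 0.79 × (16 + 0.35 × 16) = 0.79 × 21.6000 = 17.0640
delay to age 13: R₀ = 0.79 × (0.85 × 16) = 0.79 × 13.6000 = 10.7440
Higher: breed at age 12 (17.0640).

17.06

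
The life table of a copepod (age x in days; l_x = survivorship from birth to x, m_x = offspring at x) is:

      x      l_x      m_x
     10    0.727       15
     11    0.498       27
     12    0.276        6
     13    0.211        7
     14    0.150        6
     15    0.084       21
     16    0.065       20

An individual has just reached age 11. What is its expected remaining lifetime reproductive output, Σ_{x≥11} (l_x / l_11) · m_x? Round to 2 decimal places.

41.25

l_11 = 0.498. Conditional survival from age 11 to x is l_x / l_11.
  x=11: (0.498/0.498) × 27 = 27.0000
  x=12: (0.276/0.498) × 6 = 3.3253
  x=13: (0.211/0.498) × 7 = 2.9659
  x=14: (0.150/0.498) × 6 = 1.8072
  x=15: (0.084/0.498) × 21 = 3.5422
  x=16: (0.065/0.498) × 20 = 2.6104
Sum = 27.0000 + 3.3253 + 2.9659 + 1.8072 + 3.5422 + 2.6104 = 41.2510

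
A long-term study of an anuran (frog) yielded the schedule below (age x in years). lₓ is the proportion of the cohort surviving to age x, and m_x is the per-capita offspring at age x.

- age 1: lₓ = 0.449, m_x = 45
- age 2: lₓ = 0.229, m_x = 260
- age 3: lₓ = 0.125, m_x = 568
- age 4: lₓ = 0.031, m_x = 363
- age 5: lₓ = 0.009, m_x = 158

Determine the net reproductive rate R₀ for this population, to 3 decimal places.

163.420

R₀ = Σ lₓ m_x:
  age 1: 0.449 × 45 = 20.2050
  age 2: 0.229 × 260 = 59.5400
  age 3: 0.125 × 568 = 71.0000
  age 4: 0.031 × 363 = 11.2530
  age 5: 0.009 × 158 = 1.4220
R₀ = 20.2050 + 59.5400 + 71.0000 + 11.2530 + 1.4220 = 163.4200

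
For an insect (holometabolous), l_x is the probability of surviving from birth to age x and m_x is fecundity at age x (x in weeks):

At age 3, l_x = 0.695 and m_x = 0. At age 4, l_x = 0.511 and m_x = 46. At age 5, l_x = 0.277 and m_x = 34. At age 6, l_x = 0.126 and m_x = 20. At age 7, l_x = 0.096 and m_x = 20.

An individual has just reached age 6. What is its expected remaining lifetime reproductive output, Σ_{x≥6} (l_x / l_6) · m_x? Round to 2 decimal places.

l_6 = 0.126. Conditional survival from age 6 to x is l_x / l_6.
  x=6: (0.126/0.126) × 20 = 20.0000
  x=7: (0.096/0.126) × 20 = 15.2381
Sum = 20.0000 + 15.2381 = 35.2381

35.24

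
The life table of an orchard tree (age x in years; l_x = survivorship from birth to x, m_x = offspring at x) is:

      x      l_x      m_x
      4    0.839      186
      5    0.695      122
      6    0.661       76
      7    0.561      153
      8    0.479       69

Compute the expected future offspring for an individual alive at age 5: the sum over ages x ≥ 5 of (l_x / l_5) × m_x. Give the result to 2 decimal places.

l_5 = 0.695. Conditional survival from age 5 to x is l_x / l_5.
  x=5: (0.695/0.695) × 122 = 122.0000
  x=6: (0.661/0.695) × 76 = 72.2820
  x=7: (0.561/0.695) × 153 = 123.5007
  x=8: (0.479/0.695) × 69 = 47.5554
Sum = 122.0000 + 72.2820 + 123.5007 + 47.5554 = 365.3381

365.34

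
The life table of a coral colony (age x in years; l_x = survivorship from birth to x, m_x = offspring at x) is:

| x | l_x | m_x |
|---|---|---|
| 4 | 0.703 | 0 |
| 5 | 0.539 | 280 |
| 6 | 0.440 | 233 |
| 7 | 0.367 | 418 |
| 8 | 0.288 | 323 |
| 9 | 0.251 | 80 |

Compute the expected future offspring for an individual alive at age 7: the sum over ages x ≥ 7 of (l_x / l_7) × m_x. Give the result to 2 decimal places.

726.19

l_7 = 0.367. Conditional survival from age 7 to x is l_x / l_7.
  x=7: (0.367/0.367) × 418 = 418.0000
  x=8: (0.288/0.367) × 323 = 253.4714
  x=9: (0.251/0.367) × 80 = 54.7139
Sum = 418.0000 + 253.4714 + 54.7139 = 726.1853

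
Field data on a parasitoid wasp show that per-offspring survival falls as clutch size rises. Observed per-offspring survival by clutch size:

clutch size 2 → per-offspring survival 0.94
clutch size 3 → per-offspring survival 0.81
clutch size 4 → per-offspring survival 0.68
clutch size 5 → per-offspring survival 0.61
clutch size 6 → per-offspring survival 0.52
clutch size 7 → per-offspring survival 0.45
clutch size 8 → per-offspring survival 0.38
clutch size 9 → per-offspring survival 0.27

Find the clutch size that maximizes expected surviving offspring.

7

Expected surviving offspring = c × s(c):
  c=2: 2 × 0.94 = 1.880
  c=3: 3 × 0.81 = 2.430
  c=4: 4 × 0.68 = 2.720
  c=5: 5 × 0.61 = 3.050
  c=6: 6 × 0.52 = 3.120
  c=7: 7 × 0.45 = 3.150
  c=8: 8 × 0.38 = 3.040
  c=9: 9 × 0.27 = 2.430
Maximum at c = 7 (3.150 surviving offspring).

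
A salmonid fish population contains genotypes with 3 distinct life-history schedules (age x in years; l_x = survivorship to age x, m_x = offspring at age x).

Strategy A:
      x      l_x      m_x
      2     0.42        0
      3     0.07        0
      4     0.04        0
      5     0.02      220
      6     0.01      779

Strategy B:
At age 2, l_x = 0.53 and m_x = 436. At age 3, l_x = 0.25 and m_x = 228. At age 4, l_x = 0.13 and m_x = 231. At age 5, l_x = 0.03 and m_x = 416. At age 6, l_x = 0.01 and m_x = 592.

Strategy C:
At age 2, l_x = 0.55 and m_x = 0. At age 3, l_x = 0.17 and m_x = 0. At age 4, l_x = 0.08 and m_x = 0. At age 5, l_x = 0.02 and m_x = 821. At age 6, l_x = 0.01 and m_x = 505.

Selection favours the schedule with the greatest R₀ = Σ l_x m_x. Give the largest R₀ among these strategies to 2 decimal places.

Strategy A: R₀ = 0.42×0 + 0.07×0 + 0.04×0 + 0.02×220 + 0.01×779 = 12.1900
Strategy B: R₀ = 0.53×436 + 0.25×228 + 0.13×231 + 0.03×416 + 0.01×592 = 336.5100
Strategy C: R₀ = 0.55×0 + 0.17×0 + 0.08×0 + 0.02×821 + 0.01×505 = 21.4700
Highest R₀: strategy B with 336.5100.

336.51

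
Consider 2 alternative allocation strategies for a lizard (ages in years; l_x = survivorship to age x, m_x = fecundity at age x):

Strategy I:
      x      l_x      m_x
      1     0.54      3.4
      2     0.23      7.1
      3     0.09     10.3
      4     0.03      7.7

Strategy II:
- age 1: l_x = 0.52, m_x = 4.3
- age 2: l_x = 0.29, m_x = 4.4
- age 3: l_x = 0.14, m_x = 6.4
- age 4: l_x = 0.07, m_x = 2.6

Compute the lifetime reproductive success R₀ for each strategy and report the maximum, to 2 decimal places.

Strategy I: R₀ = 0.54×3.4 + 0.23×7.1 + 0.09×10.3 + 0.03×7.7 = 4.6270
Strategy II: R₀ = 0.52×4.3 + 0.29×4.4 + 0.14×6.4 + 0.07×2.6 = 4.5900
Highest R₀: strategy I with 4.6270.

4.63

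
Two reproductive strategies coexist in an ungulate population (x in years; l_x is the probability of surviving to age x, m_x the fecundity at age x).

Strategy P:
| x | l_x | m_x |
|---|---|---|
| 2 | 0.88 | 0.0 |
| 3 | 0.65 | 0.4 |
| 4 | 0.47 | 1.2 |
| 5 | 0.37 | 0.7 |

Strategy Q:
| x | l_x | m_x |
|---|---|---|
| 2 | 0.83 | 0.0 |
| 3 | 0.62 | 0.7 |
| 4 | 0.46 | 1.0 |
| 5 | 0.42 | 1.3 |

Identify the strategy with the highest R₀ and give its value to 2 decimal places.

Strategy P: R₀ = 0.88×0.0 + 0.65×0.4 + 0.47×1.2 + 0.37×0.7 = 1.0830
Strategy Q: R₀ = 0.83×0.0 + 0.62×0.7 + 0.46×1.0 + 0.42×1.3 = 1.4400
Highest R₀: strategy Q with 1.4400.

1.44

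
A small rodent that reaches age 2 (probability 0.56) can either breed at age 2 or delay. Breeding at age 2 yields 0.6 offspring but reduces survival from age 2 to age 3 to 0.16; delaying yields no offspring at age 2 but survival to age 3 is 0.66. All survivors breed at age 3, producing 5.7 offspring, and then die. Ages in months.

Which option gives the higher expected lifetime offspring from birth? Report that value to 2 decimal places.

breed at age 2: R₀ = 0.56 × (0.6 + 0.16 × 5.7) = 0.56 × 1.5120 = 0.8467
delay to age 3: R₀ = 0.56 × (0.66 × 5.7) = 0.56 × 3.7620 = 2.1067
Higher: delay to age 3 (2.1067).

2.11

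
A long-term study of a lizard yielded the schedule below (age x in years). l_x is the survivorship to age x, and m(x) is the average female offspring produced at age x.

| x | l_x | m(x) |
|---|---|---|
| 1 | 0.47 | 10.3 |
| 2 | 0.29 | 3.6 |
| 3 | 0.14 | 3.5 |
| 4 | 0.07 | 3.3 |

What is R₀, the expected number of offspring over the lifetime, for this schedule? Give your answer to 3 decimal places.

6.606

R₀ = Σ l_x m(x):
  age 1: 0.47 × 10.3 = 4.8410
  age 2: 0.29 × 3.6 = 1.0440
  age 3: 0.14 × 3.5 = 0.4900
  age 4: 0.07 × 3.3 = 0.2310
R₀ = 4.8410 + 1.0440 + 0.4900 + 0.2310 = 6.6060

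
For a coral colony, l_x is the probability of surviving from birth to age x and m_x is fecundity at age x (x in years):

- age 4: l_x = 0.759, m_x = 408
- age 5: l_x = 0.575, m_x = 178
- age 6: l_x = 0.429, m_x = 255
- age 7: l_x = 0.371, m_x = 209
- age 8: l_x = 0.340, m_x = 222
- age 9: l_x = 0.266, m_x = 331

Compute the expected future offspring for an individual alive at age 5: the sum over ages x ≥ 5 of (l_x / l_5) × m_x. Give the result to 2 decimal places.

l_5 = 0.575. Conditional survival from age 5 to x is l_x / l_5.
  x=5: (0.575/0.575) × 178 = 178.0000
  x=6: (0.429/0.575) × 255 = 190.2522
  x=7: (0.371/0.575) × 209 = 134.8504
  x=8: (0.340/0.575) × 222 = 131.2696
  x=9: (0.266/0.575) × 331 = 153.1235
Sum = 178.0000 + 190.2522 + 134.8504 + 131.2696 + 153.1235 = 787.4957

787.50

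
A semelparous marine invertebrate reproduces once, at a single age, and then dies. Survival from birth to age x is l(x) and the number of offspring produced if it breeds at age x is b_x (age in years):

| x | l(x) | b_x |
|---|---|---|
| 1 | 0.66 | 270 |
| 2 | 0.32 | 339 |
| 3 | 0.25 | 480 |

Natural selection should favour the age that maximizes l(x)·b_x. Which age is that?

Expected offspring if breeding at age x = l(x) × b_x:
  age 1: 0.66 × 270 = 178.200
  age 2: 0.32 × 339 = 108.480
  age 3: 0.25 × 480 = 120.000
Maximum at age 1 (178.200).

1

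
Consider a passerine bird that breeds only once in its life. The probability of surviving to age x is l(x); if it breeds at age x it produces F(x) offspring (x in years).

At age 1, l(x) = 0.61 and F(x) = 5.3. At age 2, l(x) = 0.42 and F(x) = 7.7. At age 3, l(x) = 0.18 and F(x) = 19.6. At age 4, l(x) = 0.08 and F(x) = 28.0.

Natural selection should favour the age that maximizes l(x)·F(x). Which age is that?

Expected offspring if breeding at age x = l(x) × F(x):
  age 1: 0.61 × 5.3 = 3.233
  age 2: 0.42 × 7.7 = 3.234
  age 3: 0.18 × 19.6 = 3.528
  age 4: 0.08 × 28.0 = 2.240
Maximum at age 3 (3.528).

3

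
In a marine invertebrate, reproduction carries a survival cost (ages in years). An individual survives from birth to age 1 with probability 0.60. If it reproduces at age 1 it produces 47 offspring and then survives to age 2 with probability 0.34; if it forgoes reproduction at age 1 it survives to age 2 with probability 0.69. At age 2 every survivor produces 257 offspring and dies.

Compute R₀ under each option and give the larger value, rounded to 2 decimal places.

106.40

breed at age 1: R₀ = 0.60 × (47 + 0.34 × 257) = 0.60 × 134.3800 = 80.6280
delay to age 2: R₀ = 0.60 × (0.69 × 257) = 0.60 × 177.3300 = 106.3980
Higher: delay to age 2 (106.3980).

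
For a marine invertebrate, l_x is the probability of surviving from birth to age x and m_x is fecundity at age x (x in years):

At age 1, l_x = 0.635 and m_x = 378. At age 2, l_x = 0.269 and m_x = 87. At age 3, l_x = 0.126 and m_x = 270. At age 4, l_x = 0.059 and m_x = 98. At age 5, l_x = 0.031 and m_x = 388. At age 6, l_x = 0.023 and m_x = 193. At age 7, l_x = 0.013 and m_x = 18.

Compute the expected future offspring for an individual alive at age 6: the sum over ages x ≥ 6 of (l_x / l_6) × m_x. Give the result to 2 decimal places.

203.17

l_6 = 0.023. Conditional survival from age 6 to x is l_x / l_6.
  x=6: (0.023/0.023) × 193 = 193.0000
  x=7: (0.013/0.023) × 18 = 10.1739
Sum = 193.0000 + 10.1739 = 203.1739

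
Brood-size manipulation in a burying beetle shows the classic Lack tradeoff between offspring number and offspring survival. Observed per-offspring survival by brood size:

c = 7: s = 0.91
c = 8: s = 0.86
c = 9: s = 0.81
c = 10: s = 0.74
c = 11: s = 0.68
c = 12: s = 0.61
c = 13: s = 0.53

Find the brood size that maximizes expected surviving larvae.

Expected surviving larvae = c × s(c):
  c=7: 7 × 0.91 = 6.370
  c=8: 8 × 0.86 = 6.880
  c=9: 9 × 0.81 = 7.290
  c=10: 10 × 0.74 = 7.400
  c=11: 11 × 0.68 = 7.480
  c=12: 12 × 0.61 = 7.320
  c=13: 13 × 0.53 = 6.890
Maximum at c = 11 (7.480 surviving larvae).

11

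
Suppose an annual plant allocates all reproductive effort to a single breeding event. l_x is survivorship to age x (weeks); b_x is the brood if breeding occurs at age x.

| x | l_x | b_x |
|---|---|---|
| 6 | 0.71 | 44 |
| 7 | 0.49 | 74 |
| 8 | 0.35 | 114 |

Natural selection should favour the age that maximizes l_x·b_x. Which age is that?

8

Expected offspring if breeding at age x = l_x × b_x:
  age 6: 0.71 × 44 = 31.240
  age 7: 0.49 × 74 = 36.260
  age 8: 0.35 × 114 = 39.900
Maximum at age 8 (39.900).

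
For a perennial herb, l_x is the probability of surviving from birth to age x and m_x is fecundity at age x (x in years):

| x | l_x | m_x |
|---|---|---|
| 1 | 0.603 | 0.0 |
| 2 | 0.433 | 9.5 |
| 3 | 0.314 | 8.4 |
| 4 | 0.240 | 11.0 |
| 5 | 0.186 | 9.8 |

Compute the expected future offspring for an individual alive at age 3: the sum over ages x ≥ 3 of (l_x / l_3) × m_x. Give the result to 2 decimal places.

l_3 = 0.314. Conditional survival from age 3 to x is l_x / l_3.
  x=3: (0.314/0.314) × 8.4 = 8.4000
  x=4: (0.240/0.314) × 11.0 = 8.4076
  x=5: (0.186/0.314) × 9.8 = 5.8051
Sum = 8.4000 + 8.4076 + 5.8051 = 22.6127

22.61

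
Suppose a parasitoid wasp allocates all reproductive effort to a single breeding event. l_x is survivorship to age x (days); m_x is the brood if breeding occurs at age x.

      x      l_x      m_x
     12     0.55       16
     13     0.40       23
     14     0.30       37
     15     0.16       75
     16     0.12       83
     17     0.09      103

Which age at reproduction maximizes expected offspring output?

15

Expected offspring if breeding at age x = l_x × m_x:
  age 12: 0.55 × 16 = 8.800
  age 13: 0.40 × 23 = 9.200
  age 14: 0.30 × 37 = 11.100
  age 15: 0.16 × 75 = 12.000
  age 16: 0.12 × 83 = 9.960
  age 17: 0.09 × 103 = 9.270
Maximum at age 15 (12.000).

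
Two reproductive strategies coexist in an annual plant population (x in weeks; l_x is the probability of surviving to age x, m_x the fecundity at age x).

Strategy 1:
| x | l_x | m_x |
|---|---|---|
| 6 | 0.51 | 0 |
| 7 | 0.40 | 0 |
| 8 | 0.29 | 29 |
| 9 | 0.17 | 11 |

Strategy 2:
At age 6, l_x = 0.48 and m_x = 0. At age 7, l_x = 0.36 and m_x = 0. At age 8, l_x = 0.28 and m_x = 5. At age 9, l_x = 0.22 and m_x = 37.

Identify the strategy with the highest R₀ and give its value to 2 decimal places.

10.28

Strategy 1: R₀ = 0.51×0 + 0.40×0 + 0.29×29 + 0.17×11 = 10.2800
Strategy 2: R₀ = 0.48×0 + 0.36×0 + 0.28×5 + 0.22×37 = 9.5400
Highest R₀: strategy 1 with 10.2800.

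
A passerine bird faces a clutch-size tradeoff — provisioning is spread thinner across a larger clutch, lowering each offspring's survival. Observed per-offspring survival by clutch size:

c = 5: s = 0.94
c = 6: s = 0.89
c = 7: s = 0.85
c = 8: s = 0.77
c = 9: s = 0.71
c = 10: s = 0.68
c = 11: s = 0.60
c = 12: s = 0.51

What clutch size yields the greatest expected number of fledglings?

10

Expected fledglings = c × s(c):
  c=5: 5 × 0.94 = 4.700
  c=6: 6 × 0.89 = 5.340
  c=7: 7 × 0.85 = 5.950
  c=8: 8 × 0.77 = 6.160
  c=9: 9 × 0.71 = 6.390
  c=10: 10 × 0.68 = 6.800
  c=11: 11 × 0.60 = 6.600
  c=12: 12 × 0.51 = 6.120
Maximum at c = 10 (6.800 fledglings).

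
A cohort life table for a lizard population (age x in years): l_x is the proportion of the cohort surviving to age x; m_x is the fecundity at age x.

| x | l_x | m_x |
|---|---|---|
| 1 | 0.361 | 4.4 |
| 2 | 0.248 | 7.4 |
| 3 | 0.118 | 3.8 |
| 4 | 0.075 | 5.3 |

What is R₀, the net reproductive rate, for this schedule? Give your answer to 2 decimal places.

R₀ = Σ l_x m_x:
  age 1: 0.361 × 4.4 = 1.5884
  age 2: 0.248 × 7.4 = 1.8352
  age 3: 0.118 × 3.8 = 0.4484
  age 4: 0.075 × 5.3 = 0.3975
R₀ = 1.5884 + 1.8352 + 0.4484 + 0.3975 = 4.2695

4.27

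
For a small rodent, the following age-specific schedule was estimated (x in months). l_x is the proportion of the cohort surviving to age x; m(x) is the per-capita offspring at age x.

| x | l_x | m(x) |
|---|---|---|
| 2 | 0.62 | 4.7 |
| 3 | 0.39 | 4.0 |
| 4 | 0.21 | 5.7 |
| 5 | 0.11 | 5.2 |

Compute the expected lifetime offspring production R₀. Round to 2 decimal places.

R₀ = Σ l_x m(x):
  age 2: 0.62 × 4.7 = 2.9140
  age 3: 0.39 × 4.0 = 1.5600
  age 4: 0.21 × 5.7 = 1.1970
  age 5: 0.11 × 5.2 = 0.5720
R₀ = 2.9140 + 1.5600 + 1.1970 + 0.5720 = 6.2430

6.24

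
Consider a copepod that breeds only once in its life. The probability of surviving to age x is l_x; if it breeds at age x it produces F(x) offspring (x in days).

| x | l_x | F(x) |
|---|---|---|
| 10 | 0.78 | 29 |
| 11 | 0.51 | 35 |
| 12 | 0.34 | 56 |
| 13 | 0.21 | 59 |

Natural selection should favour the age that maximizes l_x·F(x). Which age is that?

10

Expected offspring if breeding at age x = l_x × F(x):
  age 10: 0.78 × 29 = 22.620
  age 11: 0.51 × 35 = 17.850
  age 12: 0.34 × 56 = 19.040
  age 13: 0.21 × 59 = 12.390
Maximum at age 10 (22.620).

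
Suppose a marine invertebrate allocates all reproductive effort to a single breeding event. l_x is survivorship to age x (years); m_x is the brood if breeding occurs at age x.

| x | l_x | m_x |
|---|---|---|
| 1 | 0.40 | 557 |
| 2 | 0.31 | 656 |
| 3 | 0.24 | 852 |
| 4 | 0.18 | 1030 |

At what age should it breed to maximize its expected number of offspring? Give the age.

Expected offspring if breeding at age x = l_x × m_x:
  age 1: 0.40 × 557 = 222.800
  age 2: 0.31 × 656 = 203.360
  age 3: 0.24 × 852 = 204.480
  age 4: 0.18 × 1030 = 185.400
Maximum at age 1 (222.800).

1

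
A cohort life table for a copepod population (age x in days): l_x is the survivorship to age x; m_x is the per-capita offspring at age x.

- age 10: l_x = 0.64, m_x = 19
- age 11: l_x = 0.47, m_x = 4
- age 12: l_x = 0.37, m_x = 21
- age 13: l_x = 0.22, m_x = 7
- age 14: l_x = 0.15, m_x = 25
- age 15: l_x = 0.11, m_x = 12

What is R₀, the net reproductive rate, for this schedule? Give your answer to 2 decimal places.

28.42

R₀ = Σ l_x m_x:
  age 10: 0.64 × 19 = 12.1600
  age 11: 0.47 × 4 = 1.8800
  age 12: 0.37 × 21 = 7.7700
  age 13: 0.22 × 7 = 1.5400
  age 14: 0.15 × 25 = 3.7500
  age 15: 0.11 × 12 = 1.3200
R₀ = 12.1600 + 1.8800 + 7.7700 + 1.5400 + 3.7500 + 1.3200 = 28.4200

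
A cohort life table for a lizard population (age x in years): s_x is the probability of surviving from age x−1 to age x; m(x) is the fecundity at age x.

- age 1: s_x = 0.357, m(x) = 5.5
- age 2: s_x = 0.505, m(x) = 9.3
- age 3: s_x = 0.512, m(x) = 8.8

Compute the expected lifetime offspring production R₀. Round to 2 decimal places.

Survivorship from birth: l_x = s_1·s_2·…·s_x.
  l_1 = 0.35700
  l_2 = 0.18029
  l_3 = 0.09231
R₀ = Σ l_x m(x):
  age 1: 0.35700 × 5.5 = 1.9635
  age 2: 0.18029 × 9.3 = 1.6767
  age 3: 0.09231 × 8.8 = 0.8123
R₀ = 1.9635 + 1.6767 + 0.8123 = 4.4525

4.45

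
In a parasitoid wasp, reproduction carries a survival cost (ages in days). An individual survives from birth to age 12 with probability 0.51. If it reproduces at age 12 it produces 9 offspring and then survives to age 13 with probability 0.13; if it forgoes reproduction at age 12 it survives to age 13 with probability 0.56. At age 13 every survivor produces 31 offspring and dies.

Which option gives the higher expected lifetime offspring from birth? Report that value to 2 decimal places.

8.85

breed at age 12: R₀ = 0.51 × (9 + 0.13 × 31) = 0.51 × 13.0300 = 6.6453
delay to age 13: R₀ = 0.51 × (0.56 × 31) = 0.51 × 17.3600 = 8.8536
Higher: delay to age 13 (8.8536).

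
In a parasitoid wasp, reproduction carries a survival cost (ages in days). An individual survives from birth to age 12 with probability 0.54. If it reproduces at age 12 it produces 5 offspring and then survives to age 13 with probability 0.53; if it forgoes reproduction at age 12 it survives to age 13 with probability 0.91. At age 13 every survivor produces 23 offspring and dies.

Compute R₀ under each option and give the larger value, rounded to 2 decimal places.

breed at age 12: R₀ = 0.54 × (5 + 0.53 × 23) = 0.54 × 17.1900 = 9.2826
delay to age 13: R₀ = 0.54 × (0.91 × 23) = 0.54 × 20.9300 = 11.3022
Higher: delay to age 13 (11.3022).

11.30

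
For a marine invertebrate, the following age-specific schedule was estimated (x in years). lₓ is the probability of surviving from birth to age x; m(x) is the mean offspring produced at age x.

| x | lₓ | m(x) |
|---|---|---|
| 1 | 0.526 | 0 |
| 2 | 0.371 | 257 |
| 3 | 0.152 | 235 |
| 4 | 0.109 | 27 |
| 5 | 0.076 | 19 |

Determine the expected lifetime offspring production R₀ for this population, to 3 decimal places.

135.454

R₀ = Σ lₓ m(x):
  age 1: 0.526 × 0 = 0.0000
  age 2: 0.371 × 257 = 95.3470
  age 3: 0.152 × 235 = 35.7200
  age 4: 0.109 × 27 = 2.9430
  age 5: 0.076 × 19 = 1.4440
R₀ = 0.0000 + 95.3470 + 35.7200 + 2.9430 + 1.4440 = 135.4540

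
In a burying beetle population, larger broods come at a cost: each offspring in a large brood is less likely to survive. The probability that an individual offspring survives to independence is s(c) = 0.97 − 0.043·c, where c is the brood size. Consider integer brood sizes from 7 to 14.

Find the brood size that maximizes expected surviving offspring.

Expected surviving offspring = c × s(c):
  c=7: 7 × 0.669 = 4.683
  c=8: 8 × 0.626 = 5.008
  c=9: 9 × 0.583 = 5.247
  c=10: 10 × 0.540 = 5.400
  c=11: 11 × 0.497 = 5.467
  c=12: 12 × 0.454 = 5.448
  c=13: 13 × 0.411 = 5.343
  c=14: 14 × 0.368 = 5.152
Maximum at c = 11 (5.467 surviving offspring).

11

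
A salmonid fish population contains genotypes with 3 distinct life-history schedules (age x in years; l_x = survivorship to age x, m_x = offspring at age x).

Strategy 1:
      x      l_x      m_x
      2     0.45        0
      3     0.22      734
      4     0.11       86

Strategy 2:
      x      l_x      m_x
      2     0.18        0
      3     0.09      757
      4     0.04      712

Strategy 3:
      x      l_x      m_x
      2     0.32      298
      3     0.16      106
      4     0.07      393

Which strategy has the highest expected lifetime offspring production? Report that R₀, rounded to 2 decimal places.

Strategy 1: R₀ = 0.45×0 + 0.22×734 + 0.11×86 = 170.9400
Strategy 2: R₀ = 0.18×0 + 0.09×757 + 0.04×712 = 96.6100
Strategy 3: R₀ = 0.32×298 + 0.16×106 + 0.07×393 = 139.8300
Highest R₀: strategy 1 with 170.9400.

170.94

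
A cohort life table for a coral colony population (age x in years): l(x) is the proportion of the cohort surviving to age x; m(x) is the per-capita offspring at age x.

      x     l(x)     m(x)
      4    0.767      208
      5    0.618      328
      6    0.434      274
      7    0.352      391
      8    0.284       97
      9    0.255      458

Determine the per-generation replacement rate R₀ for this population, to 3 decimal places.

763.126

R₀ = Σ l(x) m(x):
  age 4: 0.767 × 208 = 159.5360
  age 5: 0.618 × 328 = 202.7040
  age 6: 0.434 × 274 = 118.9160
  age 7: 0.352 × 391 = 137.6320
  age 8: 0.284 × 97 = 27.5480
  age 9: 0.255 × 458 = 116.7900
R₀ = 159.5360 + 202.7040 + 118.9160 + 137.6320 + 27.5480 + 116.7900 = 763.1260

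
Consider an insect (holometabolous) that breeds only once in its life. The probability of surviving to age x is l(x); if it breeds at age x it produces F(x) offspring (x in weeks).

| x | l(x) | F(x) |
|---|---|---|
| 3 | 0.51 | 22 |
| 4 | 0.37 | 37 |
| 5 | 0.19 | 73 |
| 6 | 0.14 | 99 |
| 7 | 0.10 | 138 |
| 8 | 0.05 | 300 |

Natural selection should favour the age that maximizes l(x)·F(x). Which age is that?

8

Expected offspring if breeding at age x = l(x) × F(x):
  age 3: 0.51 × 22 = 11.220
  age 4: 0.37 × 37 = 13.690
  age 5: 0.19 × 73 = 13.870
  age 6: 0.14 × 99 = 13.860
  age 7: 0.10 × 138 = 13.800
  age 8: 0.05 × 300 = 15.000
Maximum at age 8 (15.000).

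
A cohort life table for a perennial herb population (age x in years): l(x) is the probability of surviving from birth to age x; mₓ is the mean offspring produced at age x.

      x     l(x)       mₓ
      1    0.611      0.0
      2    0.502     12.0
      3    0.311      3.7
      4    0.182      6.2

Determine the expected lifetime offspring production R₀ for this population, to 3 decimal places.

8.303

R₀ = Σ l(x) mₓ:
  age 1: 0.611 × 0.0 = 0.0000
  age 2: 0.502 × 12.0 = 6.0240
  age 3: 0.311 × 3.7 = 1.1507
  age 4: 0.182 × 6.2 = 1.1284
R₀ = 0.0000 + 6.0240 + 1.1507 + 1.1284 = 8.3031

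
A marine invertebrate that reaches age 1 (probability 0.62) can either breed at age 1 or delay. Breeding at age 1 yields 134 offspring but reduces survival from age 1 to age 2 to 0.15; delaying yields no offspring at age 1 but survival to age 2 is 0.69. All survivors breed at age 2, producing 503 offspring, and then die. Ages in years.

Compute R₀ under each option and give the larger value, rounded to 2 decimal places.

breed at age 1: R₀ = 0.62 × (134 + 0.15 × 503) = 0.62 × 209.4500 = 129.8590
delay to age 2: R₀ = 0.62 × (0.69 × 503) = 0.62 × 347.0700 = 215.1834
Higher: delay to age 2 (215.1834).

215.18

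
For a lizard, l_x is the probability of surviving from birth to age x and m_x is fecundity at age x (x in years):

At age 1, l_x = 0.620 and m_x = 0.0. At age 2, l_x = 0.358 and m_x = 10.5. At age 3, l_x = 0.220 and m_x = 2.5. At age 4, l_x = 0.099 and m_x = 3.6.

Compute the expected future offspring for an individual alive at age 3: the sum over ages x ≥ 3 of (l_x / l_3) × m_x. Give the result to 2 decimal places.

l_3 = 0.220. Conditional survival from age 3 to x is l_x / l_3.
  x=3: (0.220/0.220) × 2.5 = 2.5000
  x=4: (0.099/0.220) × 3.6 = 1.6200
Sum = 2.5000 + 1.6200 = 4.1200

4.12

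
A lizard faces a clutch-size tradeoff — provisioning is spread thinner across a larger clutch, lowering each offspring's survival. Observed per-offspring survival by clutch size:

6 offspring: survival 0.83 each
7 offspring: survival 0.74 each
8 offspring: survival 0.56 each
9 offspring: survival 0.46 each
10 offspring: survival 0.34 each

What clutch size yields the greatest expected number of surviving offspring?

Expected surviving offspring = c × s(c):
  c=6: 6 × 0.83 = 4.980
  c=7: 7 × 0.74 = 5.180
  c=8: 8 × 0.56 = 4.480
  c=9: 9 × 0.46 = 4.140
  c=10: 10 × 0.34 = 3.400
Maximum at c = 7 (5.180 surviving offspring).

7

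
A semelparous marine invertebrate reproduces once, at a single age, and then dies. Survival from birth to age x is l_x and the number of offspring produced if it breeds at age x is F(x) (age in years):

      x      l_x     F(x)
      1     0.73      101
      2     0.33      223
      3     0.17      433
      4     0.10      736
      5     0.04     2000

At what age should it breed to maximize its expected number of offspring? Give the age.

5

Expected offspring if breeding at age x = l_x × F(x):
  age 1: 0.73 × 101 = 73.730
  age 2: 0.33 × 223 = 73.590
  age 3: 0.17 × 433 = 73.610
  age 4: 0.10 × 736 = 73.600
  age 5: 0.04 × 2000 = 80.000
Maximum at age 5 (80.000).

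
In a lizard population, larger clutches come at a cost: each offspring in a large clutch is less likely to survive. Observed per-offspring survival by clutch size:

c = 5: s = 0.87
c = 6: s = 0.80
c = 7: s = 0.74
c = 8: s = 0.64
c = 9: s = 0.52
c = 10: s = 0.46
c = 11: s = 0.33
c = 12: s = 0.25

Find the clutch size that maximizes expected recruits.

7

Expected recruits = c × s(c):
  c=5: 5 × 0.87 = 4.350
  c=6: 6 × 0.80 = 4.800
  c=7: 7 × 0.74 = 5.180
  c=8: 8 × 0.64 = 5.120
  c=9: 9 × 0.52 = 4.680
  c=10: 10 × 0.46 = 4.600
  c=11: 11 × 0.33 = 3.630
  c=12: 12 × 0.25 = 3.000
Maximum at c = 7 (5.180 recruits).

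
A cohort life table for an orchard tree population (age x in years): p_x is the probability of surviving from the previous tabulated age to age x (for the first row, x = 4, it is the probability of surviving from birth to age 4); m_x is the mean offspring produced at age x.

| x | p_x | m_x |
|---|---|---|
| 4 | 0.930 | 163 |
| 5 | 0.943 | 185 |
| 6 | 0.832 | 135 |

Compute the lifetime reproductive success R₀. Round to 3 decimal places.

412.337

Survivorship from birth: l_x = p_4·p_5·…·p_x.
  l_4 = 0.93000
  l_5 = 0.87699
  l_6 = 0.72966
R₀ = Σ l_x m_x:
  age 4: 0.93000 × 163 = 151.5900
  age 5: 0.87699 × 185 = 162.2432
  age 6: 0.72966 × 135 = 98.5041
R₀ = 151.5900 + 162.2432 + 98.5041 = 412.3373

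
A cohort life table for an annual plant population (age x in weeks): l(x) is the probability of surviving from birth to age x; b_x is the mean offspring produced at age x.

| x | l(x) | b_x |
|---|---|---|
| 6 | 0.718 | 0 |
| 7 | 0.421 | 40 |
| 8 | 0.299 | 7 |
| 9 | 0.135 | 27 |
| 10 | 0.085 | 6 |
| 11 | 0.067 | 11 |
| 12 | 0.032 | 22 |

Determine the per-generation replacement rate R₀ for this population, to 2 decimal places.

24.53

R₀ = Σ l(x) b_x:
  age 6: 0.718 × 0 = 0.0000
  age 7: 0.421 × 40 = 16.8400
  age 8: 0.299 × 7 = 2.0930
  age 9: 0.135 × 27 = 3.6450
  age 10: 0.085 × 6 = 0.5100
  age 11: 0.067 × 11 = 0.7370
  age 12: 0.032 × 22 = 0.7040
R₀ = 0.0000 + 16.8400 + 2.0930 + 3.6450 + 0.5100 + 0.7370 + 0.7040 = 24.5290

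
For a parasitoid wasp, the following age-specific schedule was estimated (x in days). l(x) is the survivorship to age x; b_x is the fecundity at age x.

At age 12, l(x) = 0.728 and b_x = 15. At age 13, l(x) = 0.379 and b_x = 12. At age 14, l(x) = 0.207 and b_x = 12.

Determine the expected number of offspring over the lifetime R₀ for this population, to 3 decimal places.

R₀ = Σ l(x) b_x:
  age 12: 0.728 × 15 = 10.9200
  age 13: 0.379 × 12 = 4.5480
  age 14: 0.207 × 12 = 2.4840
R₀ = 10.9200 + 4.5480 + 2.4840 = 17.9520

17.952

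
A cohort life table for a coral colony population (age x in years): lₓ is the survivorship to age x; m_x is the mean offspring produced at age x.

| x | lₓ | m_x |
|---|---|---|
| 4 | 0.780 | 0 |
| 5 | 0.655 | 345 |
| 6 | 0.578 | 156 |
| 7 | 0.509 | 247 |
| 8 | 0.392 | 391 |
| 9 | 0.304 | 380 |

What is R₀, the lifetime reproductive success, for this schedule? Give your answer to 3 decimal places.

R₀ = Σ lₓ m_x:
  age 4: 0.780 × 0 = 0.0000
  age 5: 0.655 × 345 = 225.9750
  age 6: 0.578 × 156 = 90.1680
  age 7: 0.509 × 247 = 125.7230
  age 8: 0.392 × 391 = 153.2720
  age 9: 0.304 × 380 = 115.5200
R₀ = 0.0000 + 225.9750 + 90.1680 + 125.7230 + 153.2720 + 115.5200 = 710.6580

710.658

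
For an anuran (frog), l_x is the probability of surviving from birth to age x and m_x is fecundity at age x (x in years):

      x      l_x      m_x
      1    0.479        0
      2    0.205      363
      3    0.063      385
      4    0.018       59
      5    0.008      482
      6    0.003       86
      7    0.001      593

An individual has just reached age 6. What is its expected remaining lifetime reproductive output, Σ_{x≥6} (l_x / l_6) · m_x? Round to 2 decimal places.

l_6 = 0.003. Conditional survival from age 6 to x is l_x / l_6.
  x=6: (0.003/0.003) × 86 = 86.0000
  x=7: (0.001/0.003) × 593 = 197.6667
Sum = 86.0000 + 197.6667 = 283.6667

283.67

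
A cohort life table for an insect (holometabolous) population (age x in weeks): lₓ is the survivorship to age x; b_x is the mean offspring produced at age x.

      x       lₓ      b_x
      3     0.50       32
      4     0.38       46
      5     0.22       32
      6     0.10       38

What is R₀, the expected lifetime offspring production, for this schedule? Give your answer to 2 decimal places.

R₀ = Σ lₓ b_x:
  age 3: 0.50 × 32 = 16.0000
  age 4: 0.38 × 46 = 17.4800
  age 5: 0.22 × 32 = 7.0400
  age 6: 0.10 × 38 = 3.8000
R₀ = 16.0000 + 17.4800 + 7.0400 + 3.8000 = 44.3200

44.32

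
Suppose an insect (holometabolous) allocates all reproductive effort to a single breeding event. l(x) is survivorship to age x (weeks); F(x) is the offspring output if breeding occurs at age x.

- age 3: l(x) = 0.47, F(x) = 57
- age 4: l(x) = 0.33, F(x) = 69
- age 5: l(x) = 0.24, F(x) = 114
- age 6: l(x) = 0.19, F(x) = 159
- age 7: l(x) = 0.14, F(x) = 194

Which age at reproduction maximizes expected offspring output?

Expected offspring if breeding at age x = l(x) × F(x):
  age 3: 0.47 × 57 = 26.790
  age 4: 0.33 × 69 = 22.770
  age 5: 0.24 × 114 = 27.360
  age 6: 0.19 × 159 = 30.210
  age 7: 0.14 × 194 = 27.160
Maximum at age 6 (30.210).

6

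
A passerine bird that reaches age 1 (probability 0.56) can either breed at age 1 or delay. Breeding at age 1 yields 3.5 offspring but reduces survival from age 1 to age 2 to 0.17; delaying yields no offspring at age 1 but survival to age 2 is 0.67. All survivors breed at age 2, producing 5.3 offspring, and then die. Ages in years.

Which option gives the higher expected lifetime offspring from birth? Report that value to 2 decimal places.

2.46

breed at age 1: R₀ = 0.56 × (3.5 + 0.17 × 5.3) = 0.56 × 4.4010 = 2.4646
delay to age 2: R₀ = 0.56 × (0.67 × 5.3) = 0.56 × 3.5510 = 1.9886
Higher: breed at age 1 (2.4646).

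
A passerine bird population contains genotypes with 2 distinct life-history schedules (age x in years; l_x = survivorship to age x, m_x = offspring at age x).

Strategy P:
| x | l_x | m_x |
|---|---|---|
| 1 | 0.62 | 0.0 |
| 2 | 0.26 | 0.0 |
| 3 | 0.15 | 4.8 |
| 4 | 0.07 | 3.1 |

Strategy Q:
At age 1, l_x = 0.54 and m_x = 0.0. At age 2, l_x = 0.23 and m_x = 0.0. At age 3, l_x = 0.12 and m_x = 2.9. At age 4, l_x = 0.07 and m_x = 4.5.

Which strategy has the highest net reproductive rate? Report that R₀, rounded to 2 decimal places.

Strategy P: R₀ = 0.62×0.0 + 0.26×0.0 + 0.15×4.8 + 0.07×3.1 = 0.9370
Strategy Q: R₀ = 0.54×0.0 + 0.23×0.0 + 0.12×2.9 + 0.07×4.5 = 0.6630
Highest R₀: strategy P with 0.9370.

0.94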